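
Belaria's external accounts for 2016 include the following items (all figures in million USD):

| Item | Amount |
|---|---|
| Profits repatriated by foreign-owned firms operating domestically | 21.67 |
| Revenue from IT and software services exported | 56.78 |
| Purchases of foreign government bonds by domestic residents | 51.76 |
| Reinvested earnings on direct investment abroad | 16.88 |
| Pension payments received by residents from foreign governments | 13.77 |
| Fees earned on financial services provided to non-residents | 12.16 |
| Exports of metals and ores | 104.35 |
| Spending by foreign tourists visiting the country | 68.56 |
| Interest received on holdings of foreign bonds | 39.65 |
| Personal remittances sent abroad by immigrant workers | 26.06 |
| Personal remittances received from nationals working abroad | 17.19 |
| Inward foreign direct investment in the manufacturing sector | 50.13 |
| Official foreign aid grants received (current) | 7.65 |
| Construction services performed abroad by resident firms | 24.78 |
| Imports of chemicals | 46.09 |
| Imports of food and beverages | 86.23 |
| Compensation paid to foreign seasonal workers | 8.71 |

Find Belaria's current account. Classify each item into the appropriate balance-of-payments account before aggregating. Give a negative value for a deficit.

173.01

Goods: 104.35 - 86.23 - 46.09 = -27.97
Services: 56.78 + 12.16 + 68.56 + 24.78 = 162.28
Primary income: 16.88 + 39.65 - 21.67 - 8.71 = 26.15
Secondary income: 13.77 - 26.06 + 17.19 + 7.65 = 12.55
Current account = (-27.97) + 162.28 + 26.15 + 12.55 = 173.01
(Excluded from the current account — financial account: purchases of foreign government bonds by domestic residents 51.76, inward foreign direct investment in the manufacturing sector 50.13.)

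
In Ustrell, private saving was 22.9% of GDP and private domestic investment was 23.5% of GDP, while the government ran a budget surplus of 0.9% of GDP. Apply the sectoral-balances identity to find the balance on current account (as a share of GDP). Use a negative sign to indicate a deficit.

By the sectoral-balances identity, CA = (S_private - I) + (T - G).
Private balance = 22.9 - 23.5 = -0.6
Government balance (T - G) = 0.9
CA = -0.6 + 0.9 = 0.3

0.3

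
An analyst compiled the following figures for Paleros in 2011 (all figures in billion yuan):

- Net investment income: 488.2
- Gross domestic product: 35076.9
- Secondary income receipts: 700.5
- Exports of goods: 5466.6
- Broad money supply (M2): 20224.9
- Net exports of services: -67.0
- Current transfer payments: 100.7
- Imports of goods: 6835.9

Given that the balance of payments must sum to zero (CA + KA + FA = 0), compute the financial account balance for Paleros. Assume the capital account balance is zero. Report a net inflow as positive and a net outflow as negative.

Goods balance = 5466.6 - 6835.9 = -1369.3
Services balance = -67.0
Trade balance (goods + services) = -1369.3 + (-67.0) = -1436.3
Net primary income = 488.2
Net secondary income = 700.5 - 100.7 = 599.8
Current account = -1436.3 + 488.2 + 599.8 = -348.3
Financial account = -(-348.3) = 348.3

348.3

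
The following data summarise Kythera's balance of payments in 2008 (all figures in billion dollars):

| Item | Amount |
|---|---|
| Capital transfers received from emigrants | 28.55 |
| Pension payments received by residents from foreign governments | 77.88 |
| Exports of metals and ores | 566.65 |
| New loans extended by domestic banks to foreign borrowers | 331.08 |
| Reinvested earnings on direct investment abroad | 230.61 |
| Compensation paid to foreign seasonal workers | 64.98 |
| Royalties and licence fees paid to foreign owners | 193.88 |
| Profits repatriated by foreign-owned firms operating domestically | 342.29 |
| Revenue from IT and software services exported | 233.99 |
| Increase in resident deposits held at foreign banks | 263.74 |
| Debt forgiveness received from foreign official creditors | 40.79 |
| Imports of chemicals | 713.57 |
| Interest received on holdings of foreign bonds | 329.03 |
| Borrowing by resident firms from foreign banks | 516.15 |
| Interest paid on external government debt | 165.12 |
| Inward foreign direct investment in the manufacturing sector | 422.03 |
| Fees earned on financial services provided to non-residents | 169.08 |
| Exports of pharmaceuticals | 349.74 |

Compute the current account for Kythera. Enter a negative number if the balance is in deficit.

Goods: 349.74 + 566.65 - 713.57 = 202.82
Services: 233.99 + 169.08 - 193.88 = 209.19
Primary income: 230.61 - 64.98 - 342.29 - 165.12 + 329.03 = -12.75
Secondary income: 77.88
Current account = 202.82 + 209.19 + (-12.75) + 77.88 = 477.14
(Excluded from the current account — capital account: capital transfers received from emigrants 28.55, debt forgiveness received from foreign official creditors 40.79; financial account: new loans extended by domestic banks to foreign borrowers 331.08, increase in resident deposits held at foreign banks 263.74, borrowing by resident firms from foreign banks 516.15, inward foreign direct investment in the manufacturing sector 422.03.)

477.14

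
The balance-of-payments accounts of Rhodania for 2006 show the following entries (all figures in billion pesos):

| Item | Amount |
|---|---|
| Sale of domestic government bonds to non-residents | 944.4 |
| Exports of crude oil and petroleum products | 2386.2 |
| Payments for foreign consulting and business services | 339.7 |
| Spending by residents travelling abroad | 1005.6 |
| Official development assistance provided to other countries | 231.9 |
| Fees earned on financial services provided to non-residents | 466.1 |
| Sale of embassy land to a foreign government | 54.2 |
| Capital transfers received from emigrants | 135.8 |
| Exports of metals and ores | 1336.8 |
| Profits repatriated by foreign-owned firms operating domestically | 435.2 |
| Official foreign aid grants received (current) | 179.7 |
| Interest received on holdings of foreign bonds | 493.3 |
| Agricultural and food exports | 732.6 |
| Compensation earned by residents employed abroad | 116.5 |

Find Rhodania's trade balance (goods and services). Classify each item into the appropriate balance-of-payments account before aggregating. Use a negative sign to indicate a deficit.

Goods: 732.6 + 1336.8 + 2386.2 = 4455.6
Services: -339.7 + 466.1 - 1005.6 = -879.2
Trade balance = 4455.6 + (-879.2) = 3576.4
(Excluded from the trade balance — financial account: sale of domestic government bonds to non-residents 944.4; secondary income: official development assistance provided to other countries 231.9, official foreign aid grants received (current) 179.7; capital account: sale of embassy land to a foreign government 54.2, capital transfers received from emigrants 135.8; primary income: profits repatriated by foreign-owned firms operating domestically 435.2, interest received on holdings of foreign bonds 493.3, compensation earned by residents employed abroad 116.5.)

3576.4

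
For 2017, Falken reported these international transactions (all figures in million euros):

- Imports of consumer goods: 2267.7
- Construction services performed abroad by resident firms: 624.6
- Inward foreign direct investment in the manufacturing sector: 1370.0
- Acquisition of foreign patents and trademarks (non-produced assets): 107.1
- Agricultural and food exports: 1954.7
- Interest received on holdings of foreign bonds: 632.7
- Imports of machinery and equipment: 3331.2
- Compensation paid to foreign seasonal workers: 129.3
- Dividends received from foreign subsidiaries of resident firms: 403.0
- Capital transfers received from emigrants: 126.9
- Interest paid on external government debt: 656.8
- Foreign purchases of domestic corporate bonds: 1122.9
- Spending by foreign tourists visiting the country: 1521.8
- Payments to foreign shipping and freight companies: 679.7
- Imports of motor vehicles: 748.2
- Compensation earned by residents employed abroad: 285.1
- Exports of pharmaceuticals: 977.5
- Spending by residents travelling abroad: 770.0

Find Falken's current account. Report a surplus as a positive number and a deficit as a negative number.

Goods: -3331.2 - 2267.7 + 1954.7 + 977.5 - 748.2 = -3414.9
Services: -679.7 + 1521.8 + 624.6 - 770.0 = 696.7
Primary income: -129.3 + 285.1 + 632.7 - 656.8 + 403.0 = 534.7
Current account = (-3414.9) + 696.7 + 534.7 = -2183.5
(Excluded from the current account — financial account: inward foreign direct investment in the manufacturing sector 1370.0, foreign purchases of domestic corporate bonds 1122.9; capital account: acquisition of foreign patents and trademarks (non-produced assets) 107.1, capital transfers received from emigrants 126.9.)

-2183.5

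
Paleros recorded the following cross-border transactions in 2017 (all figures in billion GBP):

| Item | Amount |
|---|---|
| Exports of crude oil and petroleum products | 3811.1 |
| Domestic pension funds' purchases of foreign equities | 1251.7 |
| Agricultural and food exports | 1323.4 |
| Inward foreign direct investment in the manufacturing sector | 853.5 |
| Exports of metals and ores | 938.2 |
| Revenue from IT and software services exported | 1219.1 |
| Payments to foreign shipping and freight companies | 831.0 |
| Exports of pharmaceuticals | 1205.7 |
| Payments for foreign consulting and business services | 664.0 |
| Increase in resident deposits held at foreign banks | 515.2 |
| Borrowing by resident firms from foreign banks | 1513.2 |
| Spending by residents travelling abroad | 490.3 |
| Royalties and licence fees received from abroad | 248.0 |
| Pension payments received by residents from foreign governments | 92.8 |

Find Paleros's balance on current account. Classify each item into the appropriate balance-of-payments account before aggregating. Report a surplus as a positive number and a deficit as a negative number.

Goods: 1323.4 + 1205.7 + 3811.1 + 938.2 = 7278.4
Services: -664.0 + 1219.1 + 248.0 - 490.3 - 831.0 = -518.2
Secondary income: 92.8
Current account = 7278.4 + (-518.2) + 92.8 = 6853.0
(Excluded from the current account — financial account: domestic pension funds' purchases of foreign equities 1251.7, inward foreign direct investment in the manufacturing sector 853.5, increase in resident deposits held at foreign banks 515.2, borrowing by resident firms from foreign banks 1513.2.)

6853.0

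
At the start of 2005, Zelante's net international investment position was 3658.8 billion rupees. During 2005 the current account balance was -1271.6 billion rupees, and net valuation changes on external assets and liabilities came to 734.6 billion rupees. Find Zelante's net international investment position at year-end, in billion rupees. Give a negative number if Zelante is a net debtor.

3121.8

Change in NIIP = current account + net valuation change = -1271.6 + 734.6 = -537.0
End-of-year NIIP = 3658.8 + (-537.0) = 3121.8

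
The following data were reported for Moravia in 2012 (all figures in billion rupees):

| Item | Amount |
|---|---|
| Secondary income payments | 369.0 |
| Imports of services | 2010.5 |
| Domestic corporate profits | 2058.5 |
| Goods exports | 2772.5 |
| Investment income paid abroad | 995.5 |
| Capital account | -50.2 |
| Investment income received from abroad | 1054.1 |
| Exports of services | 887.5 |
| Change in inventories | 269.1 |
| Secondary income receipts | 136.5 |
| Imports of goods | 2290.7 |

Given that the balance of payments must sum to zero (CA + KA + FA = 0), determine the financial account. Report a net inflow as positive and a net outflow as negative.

Goods balance = 2772.5 - 2290.7 = 481.8
Services balance = 887.5 - 2010.5 = -1123.0
Trade balance (goods + services) = 481.8 + (-1123.0) = -641.2
Net primary income = 1054.1 - 995.5 = 58.6
Net secondary income = 136.5 - 369.0 = -232.5
Current account = -641.2 + 58.6 + (-232.5) = -815.1
Financial account = -(-815.1 + (-50.2)) = 865.3

865.3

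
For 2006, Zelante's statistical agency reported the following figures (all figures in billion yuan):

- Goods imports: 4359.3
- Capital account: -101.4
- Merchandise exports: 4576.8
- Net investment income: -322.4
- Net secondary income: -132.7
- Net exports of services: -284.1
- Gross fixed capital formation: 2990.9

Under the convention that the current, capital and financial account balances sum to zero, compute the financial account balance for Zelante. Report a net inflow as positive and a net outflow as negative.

Goods balance = 4576.8 - 4359.3 = 217.5
Services balance = -284.1
Trade balance (goods + services) = 217.5 + (-284.1) = -66.6
Net primary income = -322.4
Net secondary income = -132.7
Current account = -66.6 + (-322.4) + (-132.7) = -521.7
Financial account = -(-521.7 + (-101.4)) = 623.1

623.1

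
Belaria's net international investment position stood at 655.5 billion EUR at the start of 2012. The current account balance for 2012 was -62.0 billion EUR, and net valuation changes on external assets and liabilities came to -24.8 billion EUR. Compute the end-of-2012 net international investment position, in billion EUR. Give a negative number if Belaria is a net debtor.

Change in NIIP = current account + net valuation change = -62.0 + (-24.8) = -86.8
End-of-year NIIP = 655.5 + (-86.8) = 568.7

568.7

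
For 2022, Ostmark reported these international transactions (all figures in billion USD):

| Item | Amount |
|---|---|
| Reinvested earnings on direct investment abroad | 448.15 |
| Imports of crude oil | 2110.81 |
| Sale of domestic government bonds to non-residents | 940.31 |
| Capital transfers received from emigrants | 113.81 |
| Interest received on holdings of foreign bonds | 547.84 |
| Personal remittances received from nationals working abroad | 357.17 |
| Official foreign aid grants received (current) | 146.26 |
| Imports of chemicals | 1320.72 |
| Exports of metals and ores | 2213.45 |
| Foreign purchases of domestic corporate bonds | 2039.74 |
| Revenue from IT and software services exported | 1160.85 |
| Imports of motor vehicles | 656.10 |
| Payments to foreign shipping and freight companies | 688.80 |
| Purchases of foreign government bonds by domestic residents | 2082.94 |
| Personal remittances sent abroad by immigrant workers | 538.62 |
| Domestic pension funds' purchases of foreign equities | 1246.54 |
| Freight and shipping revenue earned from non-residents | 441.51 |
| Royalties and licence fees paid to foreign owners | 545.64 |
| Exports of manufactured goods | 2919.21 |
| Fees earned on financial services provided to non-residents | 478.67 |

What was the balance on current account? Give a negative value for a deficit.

2852.42

Goods: 2919.21 - 1320.72 + 2213.45 - 656.10 - 2110.81 = 1045.03
Services: 1160.85 + 441.51 + 478.67 - 688.80 - 545.64 = 846.59
Primary income: 547.84 + 448.15 = 995.99
Secondary income: 146.26 + 357.17 - 538.62 = -35.19
Current account = 1045.03 + 846.59 + 995.99 + (-35.19) = 2852.42
(Excluded from the current account — financial account: sale of domestic government bonds to non-residents 940.31, foreign purchases of domestic corporate bonds 2039.74, purchases of foreign government bonds by domestic residents 2082.94, domestic pension funds' purchases of foreign equities 1246.54; capital account: capital transfers received from emigrants 113.81.)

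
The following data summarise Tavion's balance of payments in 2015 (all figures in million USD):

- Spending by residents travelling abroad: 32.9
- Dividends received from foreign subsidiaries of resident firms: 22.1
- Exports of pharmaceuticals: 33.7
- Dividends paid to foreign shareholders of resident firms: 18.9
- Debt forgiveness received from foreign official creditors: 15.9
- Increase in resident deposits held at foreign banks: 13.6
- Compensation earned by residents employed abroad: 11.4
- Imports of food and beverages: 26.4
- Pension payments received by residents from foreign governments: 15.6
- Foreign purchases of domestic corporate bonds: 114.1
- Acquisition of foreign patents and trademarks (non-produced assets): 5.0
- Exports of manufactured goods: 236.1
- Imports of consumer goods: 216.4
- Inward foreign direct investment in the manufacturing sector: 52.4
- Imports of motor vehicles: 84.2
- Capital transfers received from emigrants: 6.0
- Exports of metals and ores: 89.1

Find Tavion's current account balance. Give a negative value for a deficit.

29.2

Goods: 236.1 - 26.4 - 216.4 + 33.7 + 89.1 - 84.2 = 31.9
Services: -32.9
Primary income: 22.1 + 11.4 - 18.9 = 14.6
Secondary income: 15.6
Current account = 31.9 + (-32.9) + 14.6 + 15.6 = 29.2
(Excluded from the current account — capital account: debt forgiveness received from foreign official creditors 15.9, acquisition of foreign patents and trademarks (non-produced assets) 5.0, capital transfers received from emigrants 6.0; financial account: increase in resident deposits held at foreign banks 13.6, foreign purchases of domestic corporate bonds 114.1, inward foreign direct investment in the manufacturing sector 52.4.)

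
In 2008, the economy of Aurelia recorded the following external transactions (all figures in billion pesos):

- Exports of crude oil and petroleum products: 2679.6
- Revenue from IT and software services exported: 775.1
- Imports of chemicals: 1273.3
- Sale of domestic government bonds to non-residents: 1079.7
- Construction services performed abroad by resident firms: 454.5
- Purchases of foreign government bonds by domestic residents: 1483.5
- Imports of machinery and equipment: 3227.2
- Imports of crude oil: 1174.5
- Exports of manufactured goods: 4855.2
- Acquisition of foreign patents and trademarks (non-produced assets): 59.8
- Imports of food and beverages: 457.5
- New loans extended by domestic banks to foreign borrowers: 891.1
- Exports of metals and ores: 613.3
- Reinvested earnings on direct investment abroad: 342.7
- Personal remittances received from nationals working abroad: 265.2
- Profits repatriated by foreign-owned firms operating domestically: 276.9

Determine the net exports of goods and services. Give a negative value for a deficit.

3245.2

Goods: -1174.5 + 613.3 - 1273.3 - 3227.2 - 457.5 + 4855.2 + 2679.6 = 2015.6
Services: 775.1 + 454.5 = 1229.6
Trade balance = 2015.6 + 1229.6 = 3245.2
(Excluded from the trade balance — financial account: sale of domestic government bonds to non-residents 1079.7, purchases of foreign government bonds by domestic residents 1483.5, new loans extended by domestic banks to foreign borrowers 891.1; capital account: acquisition of foreign patents and trademarks (non-produced assets) 59.8; primary income: reinvested earnings on direct investment abroad 342.7, profits repatriated by foreign-owned firms operating domestically 276.9; secondary income: personal remittances received from nationals working abroad 265.2.)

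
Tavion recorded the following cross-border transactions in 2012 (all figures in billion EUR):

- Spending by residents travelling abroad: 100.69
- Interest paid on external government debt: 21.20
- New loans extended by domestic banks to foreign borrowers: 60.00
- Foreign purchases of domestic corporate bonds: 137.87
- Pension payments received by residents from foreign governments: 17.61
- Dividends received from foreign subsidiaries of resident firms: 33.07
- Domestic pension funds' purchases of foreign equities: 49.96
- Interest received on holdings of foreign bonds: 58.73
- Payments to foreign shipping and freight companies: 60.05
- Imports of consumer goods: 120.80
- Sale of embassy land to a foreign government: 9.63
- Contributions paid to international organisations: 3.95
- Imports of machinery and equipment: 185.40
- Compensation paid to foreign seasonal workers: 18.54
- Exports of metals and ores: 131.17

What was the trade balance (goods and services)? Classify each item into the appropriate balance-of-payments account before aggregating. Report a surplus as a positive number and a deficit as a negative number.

-335.77

Goods: -120.80 + 131.17 - 185.40 = -175.03
Services: -60.05 - 100.69 = -160.74
Trade balance = -175.03 + (-160.74) = -335.77
(Excluded from the trade balance — primary income: interest paid on external government debt 21.20, dividends received from foreign subsidiaries of resident firms 33.07, interest received on holdings of foreign bonds 58.73, compensation paid to foreign seasonal workers 18.54; financial account: new loans extended by domestic banks to foreign borrowers 60.00, foreign purchases of domestic corporate bonds 137.87, domestic pension funds' purchases of foreign equities 49.96; secondary income: pension payments received by residents from foreign governments 17.61, contributions paid to international organisations 3.95; capital account: sale of embassy land to a foreign government 9.63.)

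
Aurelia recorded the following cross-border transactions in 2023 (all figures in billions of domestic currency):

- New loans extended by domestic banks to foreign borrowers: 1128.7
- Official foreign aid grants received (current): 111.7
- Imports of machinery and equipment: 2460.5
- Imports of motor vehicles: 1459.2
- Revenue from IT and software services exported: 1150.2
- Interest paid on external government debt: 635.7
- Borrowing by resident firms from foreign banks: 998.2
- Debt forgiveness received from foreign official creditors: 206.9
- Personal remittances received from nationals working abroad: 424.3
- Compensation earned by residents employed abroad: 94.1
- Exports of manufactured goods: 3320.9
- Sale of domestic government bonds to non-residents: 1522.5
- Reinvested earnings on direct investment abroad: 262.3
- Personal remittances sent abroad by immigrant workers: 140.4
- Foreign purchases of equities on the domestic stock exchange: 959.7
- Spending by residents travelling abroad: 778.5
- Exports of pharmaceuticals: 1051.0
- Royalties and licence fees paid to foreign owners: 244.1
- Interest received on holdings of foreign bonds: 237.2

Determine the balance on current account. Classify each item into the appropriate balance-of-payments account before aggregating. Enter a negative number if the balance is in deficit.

933.3

Goods: 1051.0 - 2460.5 - 1459.2 + 3320.9 = 452.2
Services: 1150.2 - 778.5 - 244.1 = 127.6
Primary income: 237.2 - 635.7 + 94.1 + 262.3 = -42.1
Secondary income: 424.3 + 111.7 - 140.4 = 395.6
Current account = 452.2 + 127.6 + (-42.1) + 395.6 = 933.3
(Excluded from the current account — financial account: new loans extended by domestic banks to foreign borrowers 1128.7, borrowing by resident firms from foreign banks 998.2, sale of domestic government bonds to non-residents 1522.5, foreign purchases of equities on the domestic stock exchange 959.7; capital account: debt forgiveness received from foreign official creditors 206.9.)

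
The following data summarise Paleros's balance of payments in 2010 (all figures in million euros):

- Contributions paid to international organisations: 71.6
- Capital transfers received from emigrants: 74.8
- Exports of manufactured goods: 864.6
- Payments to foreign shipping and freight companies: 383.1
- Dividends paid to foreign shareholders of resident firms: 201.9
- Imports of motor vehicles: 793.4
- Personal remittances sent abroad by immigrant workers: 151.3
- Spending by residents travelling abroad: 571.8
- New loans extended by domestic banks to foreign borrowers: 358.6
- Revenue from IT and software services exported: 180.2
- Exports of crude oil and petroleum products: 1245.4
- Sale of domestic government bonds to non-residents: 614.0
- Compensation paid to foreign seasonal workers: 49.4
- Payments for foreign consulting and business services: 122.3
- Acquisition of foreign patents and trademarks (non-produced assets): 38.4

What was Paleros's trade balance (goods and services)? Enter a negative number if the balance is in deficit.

419.6

Goods: 864.6 - 793.4 + 1245.4 = 1316.6
Services: -383.1 - 571.8 - 122.3 + 180.2 = -897.0
Trade balance = 1316.6 + (-897.0) = 419.6
(Excluded from the trade balance — secondary income: contributions paid to international organisations 71.6, personal remittances sent abroad by immigrant workers 151.3; capital account: capital transfers received from emigrants 74.8, acquisition of foreign patents and trademarks (non-produced assets) 38.4; primary income: dividends paid to foreign shareholders of resident firms 201.9, compensation paid to foreign seasonal workers 49.4; financial account: new loans extended by domestic banks to foreign borrowers 358.6, sale of domestic government bonds to non-residents 614.0.)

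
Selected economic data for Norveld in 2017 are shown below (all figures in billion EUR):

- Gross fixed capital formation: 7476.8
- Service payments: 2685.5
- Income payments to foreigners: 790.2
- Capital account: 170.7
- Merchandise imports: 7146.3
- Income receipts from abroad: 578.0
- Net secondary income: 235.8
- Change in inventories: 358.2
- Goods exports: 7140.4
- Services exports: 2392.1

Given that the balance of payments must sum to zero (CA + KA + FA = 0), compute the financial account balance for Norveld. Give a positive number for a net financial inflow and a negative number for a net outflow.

Goods balance = 7140.4 - 7146.3 = -5.9
Services balance = 2392.1 - 2685.5 = -293.4
Trade balance (goods + services) = -5.9 + (-293.4) = -299.3
Net primary income = 578.0 - 790.2 = -212.2
Net secondary income = 235.8
Current account = -299.3 + (-212.2) + 235.8 = -275.7
Financial account = -(-275.7 + 170.7) = 105.0

105.0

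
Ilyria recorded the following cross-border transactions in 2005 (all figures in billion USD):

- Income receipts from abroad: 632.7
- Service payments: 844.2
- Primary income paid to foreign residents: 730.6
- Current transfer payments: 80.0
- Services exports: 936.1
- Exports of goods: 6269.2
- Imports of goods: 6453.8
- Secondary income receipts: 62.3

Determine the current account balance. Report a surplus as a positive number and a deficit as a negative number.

-208.3

Goods balance = 6269.2 - 6453.8 = -184.6
Services balance = 936.1 - 844.2 = 91.9
Trade balance (goods + services) = -184.6 + 91.9 = -92.7
Net primary income = 632.7 - 730.6 = -97.9
Net secondary income = 62.3 - 80.0 = -17.7
Current account = -92.7 + (-97.9) + (-17.7) = -208.3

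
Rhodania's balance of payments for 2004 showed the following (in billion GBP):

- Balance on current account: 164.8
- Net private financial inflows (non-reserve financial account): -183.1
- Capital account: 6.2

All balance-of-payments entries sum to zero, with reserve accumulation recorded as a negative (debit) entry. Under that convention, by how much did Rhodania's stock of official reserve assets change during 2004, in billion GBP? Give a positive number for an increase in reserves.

Official reserve transactions balance = -(164.8 + 6.2 + (-183.1)) = 12.1
An accumulation of reserves is recorded as a debit (negative entry), so the change in the stock of reserves is the negative of that balance.
Change in official reserves = -(12.1) = -12.1

-12.1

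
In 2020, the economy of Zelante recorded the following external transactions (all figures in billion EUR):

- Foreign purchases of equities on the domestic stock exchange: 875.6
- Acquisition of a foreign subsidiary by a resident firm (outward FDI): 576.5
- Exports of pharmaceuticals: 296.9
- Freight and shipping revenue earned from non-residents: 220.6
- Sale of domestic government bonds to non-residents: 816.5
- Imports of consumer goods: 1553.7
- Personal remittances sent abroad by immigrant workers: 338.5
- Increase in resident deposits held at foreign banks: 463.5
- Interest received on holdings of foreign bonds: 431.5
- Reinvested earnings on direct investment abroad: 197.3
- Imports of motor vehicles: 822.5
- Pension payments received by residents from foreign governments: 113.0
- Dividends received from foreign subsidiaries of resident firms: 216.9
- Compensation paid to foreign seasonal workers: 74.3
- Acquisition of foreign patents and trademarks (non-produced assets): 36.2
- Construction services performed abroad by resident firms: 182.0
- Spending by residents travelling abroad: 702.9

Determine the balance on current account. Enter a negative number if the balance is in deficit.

-1833.7

Goods: 296.9 - 1553.7 - 822.5 = -2079.3
Services: 182.0 - 702.9 + 220.6 = -300.3
Primary income: 431.5 + 197.3 - 74.3 + 216.9 = 771.4
Secondary income: -338.5 + 113.0 = -225.5
Current account = (-2079.3) + (-300.3) + 771.4 + (-225.5) = -1833.7
(Excluded from the current account — financial account: foreign purchases of equities on the domestic stock exchange 875.6, acquisition of a foreign subsidiary by a resident firm (outward FDI) 576.5, sale of domestic government bonds to non-residents 816.5, increase in resident deposits held at foreign banks 463.5; capital account: acquisition of foreign patents and trademarks (non-produced assets) 36.2.)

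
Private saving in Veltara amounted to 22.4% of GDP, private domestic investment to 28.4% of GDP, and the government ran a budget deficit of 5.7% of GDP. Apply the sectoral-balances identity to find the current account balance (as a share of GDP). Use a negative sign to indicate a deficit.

-11.7

By the sectoral-balances identity, CA = (S_private - I) + (T - G).
Private balance = 22.4 - 28.4 = -6.0
Government balance (T - G) = -5.7
CA = -6.0 + (-5.7) = -11.7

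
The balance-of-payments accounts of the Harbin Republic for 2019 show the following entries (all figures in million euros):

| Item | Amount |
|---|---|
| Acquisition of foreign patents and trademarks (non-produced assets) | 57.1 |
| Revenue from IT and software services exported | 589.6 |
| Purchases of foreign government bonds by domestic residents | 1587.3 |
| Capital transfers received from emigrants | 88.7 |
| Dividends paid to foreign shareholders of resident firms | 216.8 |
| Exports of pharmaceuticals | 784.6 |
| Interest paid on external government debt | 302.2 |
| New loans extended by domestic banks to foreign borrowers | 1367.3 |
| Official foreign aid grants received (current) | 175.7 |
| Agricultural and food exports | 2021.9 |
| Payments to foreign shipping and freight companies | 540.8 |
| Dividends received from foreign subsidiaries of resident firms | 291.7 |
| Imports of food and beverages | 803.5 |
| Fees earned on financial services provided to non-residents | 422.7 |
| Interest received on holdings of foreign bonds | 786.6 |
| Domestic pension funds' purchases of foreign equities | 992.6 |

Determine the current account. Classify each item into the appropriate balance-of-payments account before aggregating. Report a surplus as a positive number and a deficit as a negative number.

3209.5

Goods: 2021.9 + 784.6 - 803.5 = 2003.0
Services: -540.8 + 589.6 + 422.7 = 471.5
Primary income: 786.6 + 291.7 - 302.2 - 216.8 = 559.3
Secondary income: 175.7
Current account = 2003.0 + 471.5 + 559.3 + 175.7 = 3209.5
(Excluded from the current account — capital account: acquisition of foreign patents and trademarks (non-produced assets) 57.1, capital transfers received from emigrants 88.7; financial account: purchases of foreign government bonds by domestic residents 1587.3, new loans extended by domestic banks to foreign borrowers 1367.3, domestic pension funds' purchases of foreign equities 992.6.)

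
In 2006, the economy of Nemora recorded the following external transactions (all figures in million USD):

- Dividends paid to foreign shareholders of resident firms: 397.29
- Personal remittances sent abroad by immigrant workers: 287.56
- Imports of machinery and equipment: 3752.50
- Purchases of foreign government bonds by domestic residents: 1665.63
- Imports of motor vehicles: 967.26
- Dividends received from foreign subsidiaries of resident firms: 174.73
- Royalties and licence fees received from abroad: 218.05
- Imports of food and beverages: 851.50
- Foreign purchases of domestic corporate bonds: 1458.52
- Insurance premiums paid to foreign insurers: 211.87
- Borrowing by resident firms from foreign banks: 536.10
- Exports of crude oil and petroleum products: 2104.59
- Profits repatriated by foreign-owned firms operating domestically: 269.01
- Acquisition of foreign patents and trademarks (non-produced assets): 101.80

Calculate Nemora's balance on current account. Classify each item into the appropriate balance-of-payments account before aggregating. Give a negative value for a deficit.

-4239.62

Goods: -851.50 - 967.26 + 2104.59 - 3752.50 = -3466.67
Services: -211.87 + 218.05 = 6.18
Primary income: -269.01 - 397.29 + 174.73 = -491.57
Secondary income: -287.56
Current account = (-3466.67) + 6.18 + (-491.57) + (-287.56) = -4239.62
(Excluded from the current account — financial account: purchases of foreign government bonds by domestic residents 1665.63, foreign purchases of domestic corporate bonds 1458.52, borrowing by resident firms from foreign banks 536.10; capital account: acquisition of foreign patents and trademarks (non-produced assets) 101.80.)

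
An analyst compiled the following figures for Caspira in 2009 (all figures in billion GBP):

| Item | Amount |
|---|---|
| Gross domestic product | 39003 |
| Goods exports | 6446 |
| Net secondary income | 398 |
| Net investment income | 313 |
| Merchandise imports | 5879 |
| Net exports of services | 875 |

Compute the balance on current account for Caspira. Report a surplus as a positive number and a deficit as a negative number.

2153

Goods balance = 6446 - 5879 = 567
Services balance = 875
Trade balance (goods + services) = 567 + 875 = 1442
Net primary income = 313
Net secondary income = 398
Current account = 1442 + 313 + 398 = 2153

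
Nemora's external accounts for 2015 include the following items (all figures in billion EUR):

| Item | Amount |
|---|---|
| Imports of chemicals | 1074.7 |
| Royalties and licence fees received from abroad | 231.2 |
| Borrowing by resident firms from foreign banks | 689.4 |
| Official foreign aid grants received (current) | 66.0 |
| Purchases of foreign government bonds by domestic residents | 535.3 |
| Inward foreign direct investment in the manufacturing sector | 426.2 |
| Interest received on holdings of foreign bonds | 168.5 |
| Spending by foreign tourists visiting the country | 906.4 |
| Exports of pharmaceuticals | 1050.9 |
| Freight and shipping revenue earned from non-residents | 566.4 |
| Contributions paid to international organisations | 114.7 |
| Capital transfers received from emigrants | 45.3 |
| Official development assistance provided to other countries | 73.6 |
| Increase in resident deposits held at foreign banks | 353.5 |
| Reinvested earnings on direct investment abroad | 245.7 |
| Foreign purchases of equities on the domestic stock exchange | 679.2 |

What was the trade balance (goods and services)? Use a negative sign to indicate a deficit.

Goods: 1050.9 - 1074.7 = -23.8
Services: 906.4 + 566.4 + 231.2 = 1704.0
Trade balance = -23.8 + 1704.0 = 1680.2
(Excluded from the trade balance — financial account: borrowing by resident firms from foreign banks 689.4, purchases of foreign government bonds by domestic residents 535.3, inward foreign direct investment in the manufacturing sector 426.2, increase in resident deposits held at foreign banks 353.5, foreign purchases of equities on the domestic stock exchange 679.2; secondary income: official foreign aid grants received (current) 66.0, contributions paid to international organisations 114.7, official development assistance provided to other countries 73.6; primary income: interest received on holdings of foreign bonds 168.5, reinvested earnings on direct investment abroad 245.7; capital account: capital transfers received from emigrants 45.3.)

1680.2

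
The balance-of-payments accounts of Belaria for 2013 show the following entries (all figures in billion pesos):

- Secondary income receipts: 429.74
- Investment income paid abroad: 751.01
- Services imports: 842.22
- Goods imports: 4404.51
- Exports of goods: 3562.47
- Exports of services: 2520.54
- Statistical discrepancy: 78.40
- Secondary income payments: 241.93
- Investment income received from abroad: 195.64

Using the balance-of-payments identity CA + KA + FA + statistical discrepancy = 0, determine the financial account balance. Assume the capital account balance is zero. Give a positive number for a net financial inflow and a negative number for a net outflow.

-547.12

Goods balance = 3562.47 - 4404.51 = -842.04
Services balance = 2520.54 - 842.22 = 1678.32
Trade balance (goods + services) = -842.04 + 1678.32 = 836.28
Net primary income = 195.64 - 751.01 = -555.37
Net secondary income = 429.74 - 241.93 = 187.81
Current account = 836.28 + (-555.37) + 187.81 = 468.72
Financial account = -(468.72 + 78.40) = -547.12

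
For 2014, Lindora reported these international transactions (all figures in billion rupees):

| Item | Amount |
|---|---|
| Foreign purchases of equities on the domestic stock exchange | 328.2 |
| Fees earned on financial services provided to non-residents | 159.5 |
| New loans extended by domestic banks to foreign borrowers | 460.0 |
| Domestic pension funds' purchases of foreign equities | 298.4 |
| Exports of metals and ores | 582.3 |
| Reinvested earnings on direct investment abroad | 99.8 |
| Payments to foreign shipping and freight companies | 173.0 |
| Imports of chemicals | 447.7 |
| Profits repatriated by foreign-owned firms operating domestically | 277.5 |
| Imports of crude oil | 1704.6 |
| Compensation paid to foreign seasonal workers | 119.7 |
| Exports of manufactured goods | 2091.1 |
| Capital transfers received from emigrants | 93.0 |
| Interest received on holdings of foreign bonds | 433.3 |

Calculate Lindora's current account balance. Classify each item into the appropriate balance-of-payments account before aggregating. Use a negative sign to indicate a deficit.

643.5

Goods: 2091.1 - 1704.6 + 582.3 - 447.7 = 521.1
Services: -173.0 + 159.5 = -13.5
Primary income: 433.3 - 277.5 - 119.7 + 99.8 = 135.9
Current account = 521.1 + (-13.5) + 135.9 = 643.5
(Excluded from the current account — financial account: foreign purchases of equities on the domestic stock exchange 328.2, new loans extended by domestic banks to foreign borrowers 460.0, domestic pension funds' purchases of foreign equities 298.4; capital account: capital transfers received from emigrants 93.0.)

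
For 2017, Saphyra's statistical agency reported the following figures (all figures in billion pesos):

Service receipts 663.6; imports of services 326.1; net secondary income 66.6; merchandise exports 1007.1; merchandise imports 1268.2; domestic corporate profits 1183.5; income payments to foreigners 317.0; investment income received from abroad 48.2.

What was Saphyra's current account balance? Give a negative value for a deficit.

Goods balance = 1007.1 - 1268.2 = -261.1
Services balance = 663.6 - 326.1 = 337.5
Trade balance (goods + services) = -261.1 + 337.5 = 76.4
Net primary income = 48.2 - 317.0 = -268.8
Net secondary income = 66.6
Current account = 76.4 + (-268.8) + 66.6 = -125.8

-125.8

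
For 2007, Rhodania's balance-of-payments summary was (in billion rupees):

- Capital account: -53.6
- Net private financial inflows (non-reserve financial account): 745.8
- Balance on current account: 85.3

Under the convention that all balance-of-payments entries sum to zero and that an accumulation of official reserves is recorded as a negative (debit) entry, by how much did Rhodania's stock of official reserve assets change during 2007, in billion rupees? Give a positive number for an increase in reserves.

Official reserve transactions balance = -(85.3 + (-53.6) + 745.8) = -777.5
An accumulation of reserves is recorded as a debit (negative entry), so the change in the stock of reserves is the negative of that balance.
Change in official reserves = -(-777.5) = 777.5

777.5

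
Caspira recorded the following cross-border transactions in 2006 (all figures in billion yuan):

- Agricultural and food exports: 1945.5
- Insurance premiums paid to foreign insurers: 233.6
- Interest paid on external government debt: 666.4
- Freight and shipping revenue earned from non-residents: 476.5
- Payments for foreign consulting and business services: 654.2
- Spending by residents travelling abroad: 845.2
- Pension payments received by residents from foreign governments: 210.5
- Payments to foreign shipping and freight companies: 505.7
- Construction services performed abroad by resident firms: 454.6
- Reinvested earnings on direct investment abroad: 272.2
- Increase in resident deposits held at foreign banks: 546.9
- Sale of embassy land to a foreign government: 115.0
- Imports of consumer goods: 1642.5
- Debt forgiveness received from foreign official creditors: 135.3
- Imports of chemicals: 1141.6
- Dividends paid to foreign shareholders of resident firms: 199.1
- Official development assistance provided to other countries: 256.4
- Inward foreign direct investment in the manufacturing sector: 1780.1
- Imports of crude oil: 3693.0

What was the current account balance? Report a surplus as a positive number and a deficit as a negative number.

-6478.4

Goods: -1141.6 + 1945.5 - 3693.0 - 1642.5 = -4531.6
Services: 454.6 - 654.2 + 476.5 - 233.6 - 505.7 - 845.2 = -1307.6
Primary income: -666.4 + 272.2 - 199.1 = -593.3
Secondary income: 210.5 - 256.4 = -45.9
Current account = (-4531.6) + (-1307.6) + (-593.3) + (-45.9) = -6478.4
(Excluded from the current account — financial account: increase in resident deposits held at foreign banks 546.9, inward foreign direct investment in the manufacturing sector 1780.1; capital account: sale of embassy land to a foreign government 115.0, debt forgiveness received from foreign official creditors 135.3.)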